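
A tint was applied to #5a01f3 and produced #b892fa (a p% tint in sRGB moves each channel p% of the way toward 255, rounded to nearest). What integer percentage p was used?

#5a01f3 is rgb(90, 1, 243); #b892fa is rgb(184, 146, 250).
On the G channel (widest range): 146 ≈ 1 + (p/100)(255 − 1), so p ≈ 100×(146 − 1)/(255 − 1) = 14500/254 = 57.09.
p = 57 reproduces all three channels after rounding.

57%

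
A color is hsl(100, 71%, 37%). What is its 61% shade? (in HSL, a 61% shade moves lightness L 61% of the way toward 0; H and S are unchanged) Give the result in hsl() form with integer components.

hsl(100, 71%, 14%)

L moves 61% from 37 toward 0: 37 − 22.57 = 14.43 → 14.
H and S are unchanged.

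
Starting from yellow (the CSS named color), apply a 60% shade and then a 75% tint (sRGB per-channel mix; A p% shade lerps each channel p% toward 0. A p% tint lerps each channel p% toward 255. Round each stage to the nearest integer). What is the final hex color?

#D9D9BF

CSS yellow is rgb(255, 255, 0).
Per channel, c → c + 0.6(0 − c):
  R: 255 − 153 = 102 → 102
  G: 255 + 0.6×(0−255) = 255 − 153 = 102 → 102
  B: 0 + 0 = 0 → 0
After the shade: rgb(102, 102, 0) = #666600.
Per channel, c → c + 0.75(255 − c):
  R: 102 + 114.75 = 216.75 → 217
  G: 102 + 0.75×(255−102) = 102 + 114.75 = 216.75 → 217
  B: 0 + 191.25 = 191.25 → 191
rgb(217, 217, 191) = #D9D9BF.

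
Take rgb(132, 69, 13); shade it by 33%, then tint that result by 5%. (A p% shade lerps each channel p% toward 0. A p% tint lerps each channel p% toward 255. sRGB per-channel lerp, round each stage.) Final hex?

A 33% shade moves each channel 33% toward 0:
  R: 132 + 0.33×(0−132) = 132 − 43.56 = 88.44 → 88
  G: 69 + 0.33×(0−69) = 69 − 22.77 = 46.23 → 46
  B: 13 − 4.29 = 8.71 → 9
After the shade: rgb(88, 46, 9) = #582E09.
Lerp each channel 5% toward 255:
  R: 88 + 0.05×(255−88) = 88 + 8.35 = 96.35 → 96
  G: 46 + 10.45 = 56.45 → 56
  B: 9 + 0.05×(255−9) = 9 + 12.3 = 21.3 → 21
rgb(96, 56, 21) = #603815.

#603815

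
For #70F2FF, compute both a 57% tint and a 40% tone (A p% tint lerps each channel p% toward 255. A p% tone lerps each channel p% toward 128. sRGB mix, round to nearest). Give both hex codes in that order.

#C2F9FF, #76C4CC

#70F2FF is rgb(112, 242, 255).
57% tint:
  R: 112 + 0.57×(255−112) = 112 + 81.51 = 193.51 → 194
  G: 242 + 0.57×(255−242) = 242 + 7.41 = 249.41 → 249
  B: 255 + 0.57×(255−255) = 255 + 0 = 255 → 255
  → #C2F9FF
40% tone:
  R: 112 + 0.4×(128−112) = 112 + 6.4 = 118.4 → 118
  G: 242 + 0.4×(128−242) = 242 − 45.6 = 196.4 → 196
  B: 255 − 50.8 = 204.2 → 204
  → #76C4CC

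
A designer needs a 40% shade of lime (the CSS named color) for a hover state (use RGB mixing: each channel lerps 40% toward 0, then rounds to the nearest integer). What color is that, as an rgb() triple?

CSS lime is rgb(0, 255, 0).
Lerp each channel 40% toward 0:
  R: 0 + 0.4×(0−0) = 0 + 0 = 0 → 0
  G: 255 + 0.4×(0−255) = 255 − 102 = 153 → 153
  B: 0 + 0 = 0 → 0

rgb(0, 153, 0)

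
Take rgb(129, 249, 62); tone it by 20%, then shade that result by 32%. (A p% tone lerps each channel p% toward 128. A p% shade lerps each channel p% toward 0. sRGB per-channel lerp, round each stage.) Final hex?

A 20% tone moves each channel 20% toward 128:
  R: 129 + 0.2×(128−129) = 129 − 0.2 = 128.8 → 129
  G: 249 − 24.2 = 224.8 → 225
  B: 62 + 0.2×(128−62) = 62 + 13.2 = 75.2 → 75
After the tone: rgb(129, 225, 75) = #81E14B.
A 32% shade moves each channel 32% toward 0:
  R: 129 + 0.32×(0−129) = 129 − 41.28 = 87.72 → 88
  G: 225 + 0.32×(0−225) = 225 − 72 = 153 → 153
  B: 75 + 0.32×(0−75) = 75 − 24 = 51 → 51
rgb(88, 153, 51) = #589933.

#589933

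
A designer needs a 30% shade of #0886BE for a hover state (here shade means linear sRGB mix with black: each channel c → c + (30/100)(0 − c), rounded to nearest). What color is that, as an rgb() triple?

rgb(6, 94, 133)

#0886BE is rgb(8, 134, 190).
Per channel, c → c + 0.3(0 − c):
  R: 8 + 0.3×(0−8) = 8 − 2.4 = 5.6 → 6
  G: 134 + 0.3×(0−134) = 134 − 40.2 = 93.8 → 94
  B: 190 − 57 = 133 → 133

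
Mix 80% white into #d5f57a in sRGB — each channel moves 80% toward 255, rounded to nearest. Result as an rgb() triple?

rgb(247, 253, 228)

#d5f57a is rgb(213, 245, 122).
An 80% tint moves each channel 80% toward 255:
  R: 213 + 0.8×(255−213) = 213 + 33.6 = 246.6 → 247
  G: 245 + 0.8×(255−245) = 245 + 8 = 253 → 253
  B: 122 + 0.8×(255−122) = 122 + 106.4 = 228.4 → 228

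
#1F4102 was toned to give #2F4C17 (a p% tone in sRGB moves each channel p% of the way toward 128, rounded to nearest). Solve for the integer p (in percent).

#1F4102 is rgb(31, 65, 2); #2F4C17 is rgb(47, 76, 23).
On the B channel (widest range): 23 ≈ 2 + (p/100)(128 − 2), so p ≈ 100×(23 − 2)/(128 − 2) = 2100/126 = 16.67.
p = 17 reproduces all three channels after rounding.

17%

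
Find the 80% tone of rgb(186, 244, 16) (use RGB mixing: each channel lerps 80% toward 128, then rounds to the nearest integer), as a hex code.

Lerp each channel 80% toward 128:
  R: 186 − 46.4 = 139.6 → 140
  G: 244 + 0.8×(128−244) = 244 − 92.8 = 151.2 → 151
  B: 16 + 0.8×(128−16) = 16 + 89.6 = 105.6 → 106
rgb(140, 151, 106) = #8C976A.

#8C976A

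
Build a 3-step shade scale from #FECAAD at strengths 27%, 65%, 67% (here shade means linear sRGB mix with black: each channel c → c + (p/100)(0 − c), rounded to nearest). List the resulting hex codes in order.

#B9937E, #59473D, #544339

#FECAAD is rgb(254, 202, 173).
27%: (254 − 68.58 = 185.42→185, 202 − 54.54 = 147.46→147, 173 − 46.71 = 126.29→126) → #B9937E
65%: (254 − 165.1 = 88.9→89, 202 − 131.3 = 70.7→71, 173 − 112.45 = 60.55→61) → #59473D
67%: (254 − 170.18 = 83.82→84, 202 − 135.34 = 66.66→67, 173 − 115.91 = 57.09→57) → #544339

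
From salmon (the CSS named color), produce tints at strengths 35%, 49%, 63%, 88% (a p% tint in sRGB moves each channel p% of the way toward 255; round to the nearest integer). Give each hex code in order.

#FCACA3, #FCBEB7, #FDD0CB, #FEF0EE

CSS salmon is rgb(250, 128, 114).
35%: (250 + 1.75 = 251.75→252, 128 + 44.45 = 172.45→172, 114 + 49.35 = 163.35→163) → #FCACA3
49%: (250 + 2.45 = 252.45→252, 128 + 62.23 = 190.23→190, 114 + 69.09 = 183.09→183) → #FCBEB7
63%: (250 + 3.15 = 253.15→253, 128 + 80.01 = 208.01→208, 114 + 88.83 = 202.83→203) → #FDD0CB
88%: (250 + 4.4 = 254.4→254, 128 + 111.76 = 239.76→240, 114 + 124.08 = 238.08→238) → #FEF0EE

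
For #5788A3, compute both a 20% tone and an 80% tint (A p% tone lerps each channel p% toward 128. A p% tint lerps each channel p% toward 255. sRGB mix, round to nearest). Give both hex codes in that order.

#5788A3 is rgb(87, 136, 163).
20% tone:
  R: 87 + 8.2 = 95.2 → 95
  G: 136 + 0.2×(128−136) = 136 − 1.6 = 134.4 → 134
  B: 163 − 7 = 156 → 156
  → #5F869C
80% tint:
  R: 87 + 134.4 = 221.4 → 221
  G: 136 + 0.8×(255−136) = 136 + 95.2 = 231.2 → 231
  B: 163 + 73.6 = 236.6 → 237
  → #DDE7ED

#5F869C, #DDE7ED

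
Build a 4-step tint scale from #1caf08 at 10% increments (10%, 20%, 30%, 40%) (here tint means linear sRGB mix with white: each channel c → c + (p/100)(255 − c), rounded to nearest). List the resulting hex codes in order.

#1caf08 is rgb(28, 175, 8).
10%: (28 + 22.7 = 50.7→51, 175 + 8 = 183→183, 8 + 24.7 = 32.7→33) → #33b721
20%: (28 + 45.4 = 73.4→73, 175 + 16 = 191→191, 8 + 49.4 = 57.4→57) → #49bf39
30%: (28 + 68.1 = 96.1→96, 175 + 24 = 199→199, 8 + 74.1 = 82.1→82) → #60c752
40%: (28 + 90.8 = 118.8→119, 175 + 32 = 207→207, 8 + 98.8 = 106.8→107) → #77cf6b

#33b721, #49bf39, #60c752, #77cf6b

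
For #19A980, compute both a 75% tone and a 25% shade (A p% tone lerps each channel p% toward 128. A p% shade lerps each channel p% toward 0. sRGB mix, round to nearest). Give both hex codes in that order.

#19A980 is rgb(25, 169, 128).
75% tone:
  R: 25 + 0.75×(128−25) = 25 + 77.25 = 102.25 → 102
  G: 169 + 0.75×(128−169) = 169 − 30.75 = 138.25 → 138
  B: 128 + 0 = 128 → 128
  → #668A80
25% shade:
  R: 25 − 6.25 = 18.75 → 19
  G: 169 + 0.25×(0−169) = 169 − 42.25 = 126.75 → 127
  B: 128 − 32 = 96 → 96
  → #137F60

#668A80, #137F60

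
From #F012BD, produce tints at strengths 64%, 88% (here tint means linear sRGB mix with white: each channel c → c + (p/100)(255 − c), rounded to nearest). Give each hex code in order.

#F012BD is rgb(240, 18, 189).
64%: (240 + 9.6 = 249.6→250, 18 + 151.68 = 169.68→170, 189 + 42.24 = 231.24→231) → #FAAAE7
88%: (240 + 13.2 = 253.2→253, 18 + 208.56 = 226.56→227, 189 + 58.08 = 247.08→247) → #FDE3F7

#FAAAE7, #FDE3F7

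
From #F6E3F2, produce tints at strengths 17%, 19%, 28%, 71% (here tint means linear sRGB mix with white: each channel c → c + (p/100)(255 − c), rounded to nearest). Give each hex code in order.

#F6E3F2 is rgb(246, 227, 242).
17%: (246 + 1.53 = 247.53→248, 227 + 4.76 = 231.76→232, 242 + 2.21 = 244.21→244) → #F8E8F4
19%: (246 + 1.71 = 247.71→248, 227 + 5.32 = 232.32→232, 242 + 2.47 = 244.47→244) → #F8E8F4
28%: (246 + 2.52 = 248.52→249, 227 + 7.84 = 234.84→235, 242 + 3.64 = 245.64→246) → #F9EBF6
71%: (246 + 6.39 = 252.39→252, 227 + 19.88 = 246.88→247, 242 + 9.23 = 251.23→251) → #FCF7FB

#F8E8F4, #F8E8F4, #F9EBF6, #FCF7FB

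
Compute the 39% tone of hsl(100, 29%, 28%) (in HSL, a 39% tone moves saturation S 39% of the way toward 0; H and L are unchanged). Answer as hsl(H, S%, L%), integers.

hsl(100, 18%, 28%)

S moves 39% from 29 toward 0: 29 − 11.31 = 17.69 → 18.
H and L are unchanged.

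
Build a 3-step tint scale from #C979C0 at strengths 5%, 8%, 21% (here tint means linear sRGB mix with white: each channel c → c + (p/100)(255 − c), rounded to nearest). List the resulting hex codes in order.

#C979C0 is rgb(201, 121, 192).
5%: (201 + 2.7 = 203.7→204, 121 + 6.7 = 127.7→128, 192 + 3.15 = 195.15→195) → #CC80C3
8%: (201 + 4.32 = 205.32→205, 121 + 10.72 = 131.72→132, 192 + 5.04 = 197.04→197) → #CD84C5
21%: (201 + 11.34 = 212.34→212, 121 + 28.14 = 149.14→149, 192 + 13.23 = 205.23→205) → #D495CD

#CC80C3, #CD84C5, #D495CD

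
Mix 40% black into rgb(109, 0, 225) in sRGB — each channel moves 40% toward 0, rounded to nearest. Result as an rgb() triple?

Lerp each channel 40% toward 0:
  R: 109 − 43.6 = 65.4 → 65
  G: 0 + 0.4×(0−0) = 0 + 0 = 0 → 0
  B: 225 + 0.4×(0−225) = 225 − 90 = 135 → 135

rgb(65, 0, 135)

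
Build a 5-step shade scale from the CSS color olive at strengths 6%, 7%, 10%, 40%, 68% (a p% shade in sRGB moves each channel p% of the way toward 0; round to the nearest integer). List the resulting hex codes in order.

CSS olive is rgb(128, 128, 0).
6%: (128 − 7.68 = 120.32→120, 128 − 7.68 = 120.32→120, 0→0) → #787800
7%: (128 − 8.96 = 119.04→119, 128 − 8.96 = 119.04→119, 0→0) → #777700
10%: (128 − 12.8 = 115.2→115, 128 − 12.8 = 115.2→115, 0→0) → #737300
40%: (128 − 51.2 = 76.8→77, 128 − 51.2 = 76.8→77, 0→0) → #4d4d00
68%: (128 − 87.04 = 40.96→41, 128 − 87.04 = 40.96→41, 0→0) → #292900

#787800, #777700, #737300, #4d4d00, #292900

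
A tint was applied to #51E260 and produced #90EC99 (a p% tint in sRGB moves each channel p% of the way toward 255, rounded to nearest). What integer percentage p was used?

#51E260 is rgb(81, 226, 96); #90EC99 is rgb(144, 236, 153).
On the R channel (widest range): 144 ≈ 81 + (p/100)(255 − 81), so p ≈ 100×(144 − 81)/(255 − 81) = 6300/174 = 36.21.
p = 36 reproduces all three channels after rounding.

36%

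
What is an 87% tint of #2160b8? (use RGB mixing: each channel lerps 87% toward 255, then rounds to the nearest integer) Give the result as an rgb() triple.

#2160b8 is rgb(33, 96, 184).
Per channel, c → c + 0.87(255 − c):
  R: 33 + 193.14 = 226.14 → 226
  G: 96 + 0.87×(255−96) = 96 + 138.33 = 234.33 → 234
  B: 184 + 0.87×(255−184) = 184 + 61.77 = 245.77 → 246

rgb(226, 234, 246)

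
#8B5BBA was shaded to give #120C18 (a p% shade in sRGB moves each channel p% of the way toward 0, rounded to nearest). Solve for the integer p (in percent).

#8B5BBA is rgb(139, 91, 186); #120C18 is rgb(18, 12, 24).
On the B channel (widest range): 24 ≈ 186 + (p/100)(0 − 186), so p ≈ 100×(24 − 186)/(0 − 186) = -16200/-186 = 87.10.
p = 87 reproduces all three channels after rounding.

87%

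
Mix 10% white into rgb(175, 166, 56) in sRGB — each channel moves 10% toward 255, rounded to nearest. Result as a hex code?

Per channel, c → c + 0.1(255 − c):
  R: 175 + 8 = 183 → 183
  G: 166 + 0.1×(255−166) = 166 + 8.9 = 174.9 → 175
  B: 56 + 0.1×(255−56) = 56 + 19.9 = 75.9 → 76
rgb(183, 175, 76) = #B7AF4C.

#B7AF4C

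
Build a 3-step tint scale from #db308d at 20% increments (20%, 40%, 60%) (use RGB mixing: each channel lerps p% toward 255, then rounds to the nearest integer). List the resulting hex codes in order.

#db308d is rgb(219, 48, 141).
20%: (219 + 7.2 = 226.2→226, 48 + 41.4 = 89.4→89, 141 + 22.8 = 163.8→164) → #e259a4
40%: (219 + 14.4 = 233.4→233, 48 + 82.8 = 130.8→131, 141 + 45.6 = 186.6→187) → #e983bb
60%: (219 + 21.6 = 240.6→241, 48 + 124.2 = 172.2→172, 141 + 68.4 = 209.4→209) → #f1acd1

#e259a4, #e983bb, #f1acd1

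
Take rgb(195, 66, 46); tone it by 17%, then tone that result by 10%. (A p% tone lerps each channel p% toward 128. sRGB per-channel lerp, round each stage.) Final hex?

A 17% tone moves each channel 17% toward 128:
  R: 195 + 0.17×(128−195) = 195 − 11.39 = 183.61 → 184
  G: 66 + 0.17×(128−66) = 66 + 10.54 = 76.54 → 77
  B: 46 + 0.17×(128−46) = 46 + 13.94 = 59.94 → 60
After the tone: rgb(184, 77, 60) = #B84D3C.
Per channel, c → c + 0.1(128 − c):
  R: 184 − 5.6 = 178.4 → 178
  G: 77 + 5.1 = 82.1 → 82
  B: 60 + 6.8 = 66.8 → 67
rgb(178, 82, 67) = #B25243.

#B25243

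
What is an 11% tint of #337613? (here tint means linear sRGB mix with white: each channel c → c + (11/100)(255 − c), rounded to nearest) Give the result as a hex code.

#49852D

#337613 is rgb(51, 118, 19).
Per channel, c → c + 0.11(255 − c):
  R: 51 + 0.11×(255−51) = 51 + 22.44 = 73.44 → 73
  G: 118 + 0.11×(255−118) = 118 + 15.07 = 133.07 → 133
  B: 19 + 25.96 = 44.96 → 45
rgb(73, 133, 45) = #49852D.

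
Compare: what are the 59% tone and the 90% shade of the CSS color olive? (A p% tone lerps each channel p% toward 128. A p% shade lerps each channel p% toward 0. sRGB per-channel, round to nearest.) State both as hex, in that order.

CSS olive is rgb(128, 128, 0).
59% tone:
  R: 128 + 0.59×(128−128) = 128 + 0 = 128 → 128
  G: 128 + 0.59×(128−128) = 128 + 0 = 128 → 128
  B: 0 + 75.52 = 75.52 → 76
  → #80804c
90% shade:
  R: 128 + 0.9×(0−128) = 128 − 115.2 = 12.8 → 13
  G: 128 + 0.9×(0−128) = 128 − 115.2 = 12.8 → 13
  B: 0 + 0.9×(0−0) = 0 + 0 = 0 → 0
  → #0d0d00

#80804c, #0d0d00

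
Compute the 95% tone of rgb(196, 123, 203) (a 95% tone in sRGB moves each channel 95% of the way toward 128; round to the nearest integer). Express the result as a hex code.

Lerp each channel 95% toward 128:
  R: 196 − 64.6 = 131.4 → 131
  G: 123 + 4.75 = 127.75 → 128
  B: 203 + 0.95×(128−203) = 203 − 71.25 = 131.75 → 132
rgb(131, 128, 132) = #838084.

#838084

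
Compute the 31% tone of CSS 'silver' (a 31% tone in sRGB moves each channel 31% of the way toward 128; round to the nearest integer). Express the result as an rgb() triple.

CSS silver is rgb(192, 192, 192).
Lerp each channel 31% toward 128:
  R: 192 − 19.84 = 172.16 → 172
  G: 192 + 0.31×(128−192) = 192 − 19.84 = 172.16 → 172
  B: 192 + 0.31×(128−192) = 192 − 19.84 = 172.16 → 172

rgb(172, 172, 172)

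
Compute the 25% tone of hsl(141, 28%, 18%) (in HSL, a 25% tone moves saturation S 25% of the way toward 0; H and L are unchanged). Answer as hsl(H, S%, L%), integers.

hsl(141, 21%, 18%)

S moves 25% from 28 toward 0: 28 − 7 = 21 → 21.
H and L are unchanged.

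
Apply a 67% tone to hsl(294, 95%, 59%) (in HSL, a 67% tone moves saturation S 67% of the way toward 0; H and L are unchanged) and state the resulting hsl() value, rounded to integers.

hsl(294, 31%, 59%)

S moves 67% from 95 toward 0: 95 − 63.65 = 31.35 → 31.
H and L are unchanged.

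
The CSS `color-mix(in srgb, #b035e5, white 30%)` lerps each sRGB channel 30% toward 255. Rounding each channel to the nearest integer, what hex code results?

#c872ed

#b035e5 is rgb(176, 53, 229).
Lerp each channel 30% toward 255:
  R: 176 + 0.3×(255−176) = 176 + 23.7 = 199.7 → 200
  G: 53 + 0.3×(255−53) = 53 + 60.6 = 113.6 → 114
  B: 229 + 7.8 = 236.8 → 237
rgb(200, 114, 237) = #c872ed.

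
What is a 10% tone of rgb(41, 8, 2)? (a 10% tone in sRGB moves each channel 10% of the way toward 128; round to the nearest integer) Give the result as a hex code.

Lerp each channel 10% toward 128:
  R: 41 + 8.7 = 49.7 → 50
  G: 8 + 12 = 20 → 20
  B: 2 + 0.1×(128−2) = 2 + 12.6 = 14.6 → 15
rgb(50, 20, 15) = #32140f.

#32140f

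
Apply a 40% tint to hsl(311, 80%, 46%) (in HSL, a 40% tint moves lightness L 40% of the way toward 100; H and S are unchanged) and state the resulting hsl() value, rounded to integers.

hsl(311, 80%, 68%)

L moves 40% from 46 toward 100: 46 + 21.6 = 67.6 → 68.
H and S are unchanged.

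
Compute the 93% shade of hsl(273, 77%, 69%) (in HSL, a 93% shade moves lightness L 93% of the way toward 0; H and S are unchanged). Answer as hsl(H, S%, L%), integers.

hsl(273, 77%, 5%)

L moves 93% from 69 toward 0: 69 − 64.17 = 4.83 → 5.
H and S are unchanged.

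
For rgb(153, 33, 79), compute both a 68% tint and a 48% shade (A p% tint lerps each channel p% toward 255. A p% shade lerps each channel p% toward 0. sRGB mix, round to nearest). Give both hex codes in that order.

#DEB8C7, #501129

68% tint:
  R: 153 + 69.36 = 222.36 → 222
  G: 33 + 0.68×(255−33) = 33 + 150.96 = 183.96 → 184
  B: 79 + 119.68 = 198.68 → 199
  → #DEB8C7
48% shade:
  R: 153 − 73.44 = 79.56 → 80
  G: 33 − 15.84 = 17.16 → 17
  B: 79 − 37.92 = 41.08 → 41
  → #501129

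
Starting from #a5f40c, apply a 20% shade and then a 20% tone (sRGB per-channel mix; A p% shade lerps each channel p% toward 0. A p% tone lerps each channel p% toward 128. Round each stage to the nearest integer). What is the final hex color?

#83b622

#a5f40c is rgb(165, 244, 12).
Per channel, c → c + 0.2(0 − c):
  R: 165 − 33 = 132 → 132
  G: 244 + 0.2×(0−244) = 244 − 48.8 = 195.2 → 195
  B: 12 − 2.4 = 9.6 → 10
After the shade: rgb(132, 195, 10) = #84c30a.
A 20% tone moves each channel 20% toward 128:
  R: 132 − 0.8 = 131.2 → 131
  G: 195 + 0.2×(128−195) = 195 − 13.4 = 181.6 → 182
  B: 10 + 0.2×(128−10) = 10 + 23.6 = 33.6 → 34
rgb(131, 182, 34) = #83b622.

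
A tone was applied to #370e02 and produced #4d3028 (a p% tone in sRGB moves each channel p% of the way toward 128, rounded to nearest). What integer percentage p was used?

30%

#370e02 is rgb(55, 14, 2); #4d3028 is rgb(77, 48, 40).
On the B channel (widest range): 40 ≈ 2 + (p/100)(128 − 2), so p ≈ 100×(40 − 2)/(128 − 2) = 3800/126 = 30.16.
p = 30 reproduces all three channels after rounding.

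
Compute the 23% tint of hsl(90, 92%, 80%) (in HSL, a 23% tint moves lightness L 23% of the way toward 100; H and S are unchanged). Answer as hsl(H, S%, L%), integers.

hsl(90, 92%, 85%)

L moves 23% from 80 toward 100: 80 + 4.6 = 84.6 → 85.
H and S are unchanged.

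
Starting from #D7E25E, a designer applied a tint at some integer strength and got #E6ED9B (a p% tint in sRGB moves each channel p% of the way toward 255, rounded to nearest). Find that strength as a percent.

38%

#D7E25E is rgb(215, 226, 94); #E6ED9B is rgb(230, 237, 155).
On the B channel (widest range): 155 ≈ 94 + (p/100)(255 − 94), so p ≈ 100×(155 − 94)/(255 − 94) = 6100/161 = 37.89.
p = 38 reproduces all three channels after rounding.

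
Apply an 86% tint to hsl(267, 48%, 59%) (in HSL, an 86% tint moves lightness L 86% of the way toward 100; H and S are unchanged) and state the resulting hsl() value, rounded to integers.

L moves 86% from 59 toward 100: 59 + 35.26 = 94.26 → 94.
H and S are unchanged.

hsl(267, 48%, 94%)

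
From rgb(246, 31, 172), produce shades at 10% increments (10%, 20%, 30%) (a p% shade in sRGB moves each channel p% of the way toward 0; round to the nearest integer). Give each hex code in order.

#DD1C9B, #C5198A, #AC1678

10%: (246 − 24.6 = 221.4→221, 31 − 3.1 = 27.9→28, 172 − 17.2 = 154.8→155) → #DD1C9B
20%: (246 − 49.2 = 196.8→197, 31 − 6.2 = 24.8→25, 172 − 34.4 = 137.6→138) → #C5198A
30%: (246 − 73.8 = 172.2→172, 31 − 9.3 = 21.7→22, 172 − 51.6 = 120.4→120) → #AC1678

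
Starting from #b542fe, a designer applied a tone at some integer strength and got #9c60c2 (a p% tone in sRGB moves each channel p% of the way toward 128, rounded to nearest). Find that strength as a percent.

#b542fe is rgb(181, 66, 254); #9c60c2 is rgb(156, 96, 194).
On the B channel (widest range): 194 ≈ 254 + (p/100)(128 − 254), so p ≈ 100×(194 − 254)/(128 − 254) = -6000/-126 = 47.62.
p = 48 reproduces all three channels after rounding.

48%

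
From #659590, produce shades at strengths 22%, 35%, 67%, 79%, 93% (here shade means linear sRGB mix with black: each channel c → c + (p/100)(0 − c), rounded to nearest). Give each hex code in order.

#659590 is rgb(101, 149, 144).
22%: (101 − 22.22 = 78.78→79, 149 − 32.78 = 116.22→116, 144 − 31.68 = 112.32→112) → #4F7470
35%: (101 − 35.35 = 65.65→66, 149 − 52.15 = 96.85→97, 144 − 50.4 = 93.6→94) → #42615E
67%: (101 − 67.67 = 33.33→33, 149 − 99.83 = 49.17→49, 144 − 96.48 = 47.52→48) → #213130
79%: (101 − 79.79 = 21.21→21, 149 − 117.71 = 31.29→31, 144 − 113.76 = 30.24→30) → #151F1E
93%: (101 − 93.93 = 7.07→7, 149 − 138.57 = 10.43→10, 144 − 133.92 = 10.08→10) → #070A0A

#4F7470, #42615E, #213130, #151F1E, #070A0A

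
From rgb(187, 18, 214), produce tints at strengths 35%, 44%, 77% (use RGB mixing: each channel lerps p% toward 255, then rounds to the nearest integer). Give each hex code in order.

#d365e4, #d97ae8, #efc8f6

35%: (187 + 23.8 = 210.8→211, 18 + 82.95 = 100.95→101, 214 + 14.35 = 228.35→228) → #d365e4
44%: (187 + 29.92 = 216.92→217, 18 + 104.28 = 122.28→122, 214 + 18.04 = 232.04→232) → #d97ae8
77%: (187 + 52.36 = 239.36→239, 18 + 182.49 = 200.49→200, 214 + 31.57 = 245.57→246) → #efc8f6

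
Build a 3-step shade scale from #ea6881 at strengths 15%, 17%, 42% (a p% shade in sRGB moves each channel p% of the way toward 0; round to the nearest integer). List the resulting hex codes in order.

#ea6881 is rgb(234, 104, 129).
15%: (234 − 35.1 = 198.9→199, 104 − 15.6 = 88.4→88, 129 − 19.35 = 109.65→110) → #c7586e
17%: (234 − 39.78 = 194.22→194, 104 − 17.68 = 86.32→86, 129 − 21.93 = 107.07→107) → #c2566b
42%: (234 − 98.28 = 135.72→136, 104 − 43.68 = 60.32→60, 129 − 54.18 = 74.82→75) → #883c4b

#c7586e, #c2566b, #883c4b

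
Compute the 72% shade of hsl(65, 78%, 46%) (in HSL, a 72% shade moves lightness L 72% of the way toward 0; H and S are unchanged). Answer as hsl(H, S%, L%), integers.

L moves 72% from 46 toward 0: 46 − 33.12 = 12.88 → 13.
H and S are unchanged.

hsl(65, 78%, 13%)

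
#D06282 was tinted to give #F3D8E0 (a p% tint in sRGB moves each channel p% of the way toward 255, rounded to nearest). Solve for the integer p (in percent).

75%

#D06282 is rgb(208, 98, 130); #F3D8E0 is rgb(243, 216, 224).
On the G channel (widest range): 216 ≈ 98 + (p/100)(255 − 98), so p ≈ 100×(216 − 98)/(255 − 98) = 11800/157 = 75.16.
p = 75 reproduces all three channels after rounding.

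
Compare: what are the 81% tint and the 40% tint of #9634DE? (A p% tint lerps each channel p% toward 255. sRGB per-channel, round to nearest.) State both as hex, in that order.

#EBD8F9, #C085EB

#9634DE is rgb(150, 52, 222).
81% tint:
  R: 150 + 0.81×(255−150) = 150 + 85.05 = 235.05 → 235
  G: 52 + 164.43 = 216.43 → 216
  B: 222 + 26.73 = 248.73 → 249
  → #EBD8F9
40% tint:
  R: 150 + 0.4×(255−150) = 150 + 42 = 192 → 192
  G: 52 + 81.2 = 133.2 → 133
  B: 222 + 13.2 = 235.2 → 235
  → #C085EB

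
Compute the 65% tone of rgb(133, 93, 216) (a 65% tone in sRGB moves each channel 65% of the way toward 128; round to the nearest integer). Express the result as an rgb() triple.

rgb(130, 116, 159)

Per channel, c → c + 0.65(128 − c):
  R: 133 + 0.65×(128−133) = 133 − 3.25 = 129.75 → 130
  G: 93 + 0.65×(128−93) = 93 + 22.75 = 115.75 → 116
  B: 216 + 0.65×(128−216) = 216 − 57.2 = 158.8 → 159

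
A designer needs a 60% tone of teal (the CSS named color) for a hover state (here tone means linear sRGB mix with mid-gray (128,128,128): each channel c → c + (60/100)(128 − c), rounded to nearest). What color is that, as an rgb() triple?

CSS teal is rgb(0, 128, 128).
A 60% tone moves each channel 60% toward 128:
  R: 0 + 0.6×(128−0) = 0 + 76.8 = 76.8 → 77
  G: 128 + 0 = 128 → 128
  B: 128 + 0.6×(128−128) = 128 + 0 = 128 → 128

rgb(77, 128, 128)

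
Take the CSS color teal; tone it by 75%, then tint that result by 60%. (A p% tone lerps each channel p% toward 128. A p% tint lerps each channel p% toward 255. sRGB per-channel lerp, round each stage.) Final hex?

CSS teal is rgb(0, 128, 128).
A 75% tone moves each channel 75% toward 128:
  R: 0 + 96 = 96 → 96
  G: 128 + 0 = 128 → 128
  B: 128 + 0 = 128 → 128
After the tone: rgb(96, 128, 128) = #608080.
Lerp each channel 60% toward 255:
  R: 96 + 95.4 = 191.4 → 191
  G: 128 + 76.2 = 204.2 → 204
  B: 128 + 0.6×(255−128) = 128 + 76.2 = 204.2 → 204
rgb(191, 204, 204) = #bfcccc.

#bfcccc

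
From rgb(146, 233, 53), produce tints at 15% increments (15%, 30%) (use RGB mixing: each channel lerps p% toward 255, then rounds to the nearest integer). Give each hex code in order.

#a2ec53, #b3f072

15%: (146 + 16.35 = 162.35→162, 233 + 3.3 = 236.3→236, 53 + 30.3 = 83.3→83) → #a2ec53
30%: (146 + 32.7 = 178.7→179, 233 + 6.6 = 239.6→240, 53 + 60.6 = 113.6→114) → #b3f072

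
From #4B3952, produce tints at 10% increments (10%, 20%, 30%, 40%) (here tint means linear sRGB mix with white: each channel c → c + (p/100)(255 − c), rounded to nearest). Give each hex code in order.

#4B3952 is rgb(75, 57, 82).
10%: (75 + 18 = 93→93, 57 + 19.8 = 76.8→77, 82 + 17.3 = 99.3→99) → #5D4D63
20%: (75 + 36 = 111→111, 57 + 39.6 = 96.6→97, 82 + 34.6 = 116.6→117) → #6F6175
30%: (75 + 54 = 129→129, 57 + 59.4 = 116.4→116, 82 + 51.9 = 133.9→134) → #817486
40%: (75 + 72 = 147→147, 57 + 79.2 = 136.2→136, 82 + 69.2 = 151.2→151) → #938897

#5D4D63, #6F6175, #817486, #938897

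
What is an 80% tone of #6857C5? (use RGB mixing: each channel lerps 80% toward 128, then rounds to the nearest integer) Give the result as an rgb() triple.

rgb(123, 120, 142)

#6857C5 is rgb(104, 87, 197).
Lerp each channel 80% toward 128:
  R: 104 + 19.2 = 123.2 → 123
  G: 87 + 0.8×(128−87) = 87 + 32.8 = 119.8 → 120
  B: 197 − 55.2 = 141.8 → 142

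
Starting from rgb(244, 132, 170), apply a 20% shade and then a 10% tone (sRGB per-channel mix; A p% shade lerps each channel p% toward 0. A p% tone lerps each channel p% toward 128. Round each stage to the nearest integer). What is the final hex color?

A 20% shade moves each channel 20% toward 0:
  R: 244 + 0.2×(0−244) = 244 − 48.8 = 195.2 → 195
  G: 132 + 0.2×(0−132) = 132 − 26.4 = 105.6 → 106
  B: 170 − 34 = 136 → 136
After the shade: rgb(195, 106, 136) = #C36A88.
Per channel, c → c + 0.1(128 − c):
  R: 195 − 6.7 = 188.3 → 188
  G: 106 + 0.1×(128−106) = 106 + 2.2 = 108.2 → 108
  B: 136 − 0.8 = 135.2 → 135
rgb(188, 108, 135) = #BC6C87.

#BC6C87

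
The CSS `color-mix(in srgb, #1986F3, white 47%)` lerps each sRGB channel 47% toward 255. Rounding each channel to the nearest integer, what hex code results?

#1986F3 is rgb(25, 134, 243).
Per channel, c → c + 0.47(255 − c):
  R: 25 + 108.1 = 133.1 → 133
  G: 134 + 0.47×(255−134) = 134 + 56.87 = 190.87 → 191
  B: 243 + 0.47×(255−243) = 243 + 5.64 = 248.64 → 249
rgb(133, 191, 249) = #85BFF9.

#85BFF9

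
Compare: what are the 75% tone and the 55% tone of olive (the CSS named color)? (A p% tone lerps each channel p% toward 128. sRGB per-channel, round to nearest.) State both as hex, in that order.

CSS olive is rgb(128, 128, 0).
75% tone:
  R: 128 + 0 = 128 → 128
  G: 128 + 0 = 128 → 128
  B: 0 + 0.75×(128−0) = 0 + 96 = 96 → 96
  → #808060
55% tone:
  R: 128 + 0.55×(128−128) = 128 + 0 = 128 → 128
  G: 128 + 0 = 128 → 128
  B: 0 + 70.4 = 70.4 → 70
  → #808046

#808060, #808046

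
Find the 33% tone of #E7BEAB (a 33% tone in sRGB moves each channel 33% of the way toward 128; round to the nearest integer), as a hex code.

#C5AA9D

#E7BEAB is rgb(231, 190, 171).
Per channel, c → c + 0.33(128 − c):
  R: 231 − 33.99 = 197.01 → 197
  G: 190 + 0.33×(128−190) = 190 − 20.46 = 169.54 → 170
  B: 171 − 14.19 = 156.81 → 157
rgb(197, 170, 157) = #C5AA9D.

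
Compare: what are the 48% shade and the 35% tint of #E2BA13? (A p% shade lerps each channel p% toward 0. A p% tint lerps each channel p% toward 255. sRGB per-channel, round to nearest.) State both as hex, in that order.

#76610A, #ECD266

#E2BA13 is rgb(226, 186, 19).
48% shade:
  R: 226 − 108.48 = 117.52 → 118
  G: 186 + 0.48×(0−186) = 186 − 89.28 = 96.72 → 97
  B: 19 − 9.12 = 9.88 → 10
  → #76610A
35% tint:
  R: 226 + 10.15 = 236.15 → 236
  G: 186 + 0.35×(255−186) = 186 + 24.15 = 210.15 → 210
  B: 19 + 82.6 = 101.6 → 102
  → #ECD266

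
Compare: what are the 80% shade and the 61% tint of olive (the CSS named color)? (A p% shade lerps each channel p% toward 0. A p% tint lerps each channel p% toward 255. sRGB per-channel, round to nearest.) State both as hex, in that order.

#1a1a00, #cdcd9c

CSS olive is rgb(128, 128, 0).
80% shade:
  R: 128 + 0.8×(0−128) = 128 − 102.4 = 25.6 → 26
  G: 128 + 0.8×(0−128) = 128 − 102.4 = 25.6 → 26
  B: 0 + 0.8×(0−0) = 0 + 0 = 0 → 0
  → #1a1a00
61% tint:
  R: 128 + 77.47 = 205.47 → 205
  G: 128 + 77.47 = 205.47 → 205
  B: 0 + 0.61×(255−0) = 0 + 155.55 = 155.55 → 156
  → #cdcd9c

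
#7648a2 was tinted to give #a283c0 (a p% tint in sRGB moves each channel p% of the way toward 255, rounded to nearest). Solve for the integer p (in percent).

#7648a2 is rgb(118, 72, 162); #a283c0 is rgb(162, 131, 192).
On the G channel (widest range): 131 ≈ 72 + (p/100)(255 − 72), so p ≈ 100×(131 − 72)/(255 − 72) = 5900/183 = 32.24.
p = 32 reproduces all three channels after rounding.

32%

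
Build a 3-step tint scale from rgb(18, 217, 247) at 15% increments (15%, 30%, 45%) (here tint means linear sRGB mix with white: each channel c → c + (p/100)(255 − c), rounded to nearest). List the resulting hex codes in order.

15%: (18 + 35.55 = 53.55→54, 217 + 5.7 = 222.7→223, 247 + 1.2 = 248.2→248) → #36DFF8
30%: (18 + 71.1 = 89.1→89, 217 + 11.4 = 228.4→228, 247 + 2.4 = 249.4→249) → #59E4F9
45%: (18 + 106.65 = 124.65→125, 217 + 17.1 = 234.1→234, 247 + 3.6 = 250.6→251) → #7DEAFB

#36DFF8, #59E4F9, #7DEAFB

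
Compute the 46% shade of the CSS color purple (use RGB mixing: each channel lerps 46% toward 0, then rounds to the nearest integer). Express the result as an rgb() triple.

rgb(69, 0, 69)

CSS purple is rgb(128, 0, 128).
Per channel, c → c + 0.46(0 − c):
  R: 128 + 0.46×(0−128) = 128 − 58.88 = 69.12 → 69
  G: 0 + 0 = 0 → 0
  B: 128 − 58.88 = 69.12 → 69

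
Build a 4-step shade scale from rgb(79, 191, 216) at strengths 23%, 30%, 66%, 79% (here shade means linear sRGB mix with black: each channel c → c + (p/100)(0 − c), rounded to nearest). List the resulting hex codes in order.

#3D93A6, #378697, #1B4149, #11282D

23%: (79 − 18.17 = 60.83→61, 191 − 43.93 = 147.07→147, 216 − 49.68 = 166.32→166) → #3D93A6
30%: (79 − 23.7 = 55.3→55, 191 − 57.3 = 133.7→134, 216 − 64.8 = 151.2→151) → #378697
66%: (79 − 52.14 = 26.86→27, 191 − 126.06 = 64.94→65, 216 − 142.56 = 73.44→73) → #1B4149
79%: (79 − 62.41 = 16.59→17, 191 − 150.89 = 40.11→40, 216 − 170.64 = 45.36→45) → #11282D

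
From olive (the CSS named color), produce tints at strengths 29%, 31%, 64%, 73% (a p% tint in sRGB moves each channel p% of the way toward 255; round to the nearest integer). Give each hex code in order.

CSS olive is rgb(128, 128, 0).
29%: (128 + 36.83 = 164.83→165, 128 + 36.83 = 164.83→165, 0 + 73.95 = 73.95→74) → #A5A54A
31%: (128 + 39.37 = 167.37→167, 128 + 39.37 = 167.37→167, 0 + 79.05 = 79.05→79) → #A7A74F
64%: (128 + 81.28 = 209.28→209, 128 + 81.28 = 209.28→209, 0 + 163.2 = 163.2→163) → #D1D1A3
73%: (128 + 92.71 = 220.71→221, 128 + 92.71 = 220.71→221, 0 + 186.15 = 186.15→186) → #DDDDBA

#A5A54A, #A7A74F, #D1D1A3, #DDDDBA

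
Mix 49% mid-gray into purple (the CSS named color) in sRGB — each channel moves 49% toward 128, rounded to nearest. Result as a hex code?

#803F80

CSS purple is rgb(128, 0, 128).
Lerp each channel 49% toward 128:
  R: 128 + 0.49×(128−128) = 128 + 0 = 128 → 128
  G: 0 + 0.49×(128−0) = 0 + 62.72 = 62.72 → 63
  B: 128 + 0.49×(128−128) = 128 + 0 = 128 → 128
rgb(128, 63, 128) = #803F80.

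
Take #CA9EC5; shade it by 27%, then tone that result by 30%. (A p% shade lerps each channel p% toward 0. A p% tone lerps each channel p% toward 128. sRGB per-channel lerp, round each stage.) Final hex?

#8D778B

#CA9EC5 is rgb(202, 158, 197).
Lerp each channel 27% toward 0:
  R: 202 + 0.27×(0−202) = 202 − 54.54 = 147.46 → 147
  G: 158 + 0.27×(0−158) = 158 − 42.66 = 115.34 → 115
  B: 197 + 0.27×(0−197) = 197 − 53.19 = 143.81 → 144
After the shade: rgb(147, 115, 144) = #937390.
Per channel, c → c + 0.3(128 − c):
  R: 147 − 5.7 = 141.3 → 141
  G: 115 + 0.3×(128−115) = 115 + 3.9 = 118.9 → 119
  B: 144 + 0.3×(128−144) = 144 − 4.8 = 139.2 → 139
rgb(141, 119, 139) = #8D778B.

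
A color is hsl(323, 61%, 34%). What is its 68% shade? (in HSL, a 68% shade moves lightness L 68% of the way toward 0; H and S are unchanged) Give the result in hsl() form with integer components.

hsl(323, 61%, 11%)

L moves 68% from 34 toward 0: 34 − 23.12 = 10.88 → 11.
H and S are unchanged.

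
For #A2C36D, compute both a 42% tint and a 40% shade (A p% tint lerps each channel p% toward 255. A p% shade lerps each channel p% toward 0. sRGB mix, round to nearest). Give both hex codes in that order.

#C9DCAA, #617541

#A2C36D is rgb(162, 195, 109).
42% tint:
  R: 162 + 39.06 = 201.06 → 201
  G: 195 + 25.2 = 220.2 → 220
  B: 109 + 0.42×(255−109) = 109 + 61.32 = 170.32 → 170
  → #C9DCAA
40% shade:
  R: 162 + 0.4×(0−162) = 162 − 64.8 = 97.2 → 97
  G: 195 + 0.4×(0−195) = 195 − 78 = 117 → 117
  B: 109 + 0.4×(0−109) = 109 − 43.6 = 65.4 → 65
  → #617541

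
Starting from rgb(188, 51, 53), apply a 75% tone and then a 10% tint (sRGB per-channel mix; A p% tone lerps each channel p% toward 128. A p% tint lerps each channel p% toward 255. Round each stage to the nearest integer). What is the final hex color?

#9A7C7C

A 75% tone moves each channel 75% toward 128:
  R: 188 − 45 = 143 → 143
  G: 51 + 0.75×(128−51) = 51 + 57.75 = 108.75 → 109
  B: 53 + 0.75×(128−53) = 53 + 56.25 = 109.25 → 109
After the tone: rgb(143, 109, 109) = #8F6D6D.
Lerp each channel 10% toward 255:
  R: 143 + 0.1×(255−143) = 143 + 11.2 = 154.2 → 154
  G: 109 + 14.6 = 123.6 → 124
  B: 109 + 0.1×(255−109) = 109 + 14.6 = 123.6 → 124
rgb(154, 124, 124) = #9A7C7C.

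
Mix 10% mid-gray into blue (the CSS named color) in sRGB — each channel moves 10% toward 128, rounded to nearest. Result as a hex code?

CSS blue is rgb(0, 0, 255).
A 10% tone moves each channel 10% toward 128:
  R: 0 + 12.8 = 12.8 → 13
  G: 0 + 12.8 = 12.8 → 13
  B: 255 + 0.1×(128−255) = 255 − 12.7 = 242.3 → 242
rgb(13, 13, 242) = #0D0DF2.

#0D0DF2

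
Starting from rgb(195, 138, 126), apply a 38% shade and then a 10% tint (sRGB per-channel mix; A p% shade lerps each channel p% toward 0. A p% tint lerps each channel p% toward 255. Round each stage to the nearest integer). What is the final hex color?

#866760

Per channel, c → c + 0.38(0 − c):
  R: 195 − 74.1 = 120.9 → 121
  G: 138 + 0.38×(0−138) = 138 − 52.44 = 85.56 → 86
  B: 126 + 0.38×(0−126) = 126 − 47.88 = 78.12 → 78
After the shade: rgb(121, 86, 78) = #79564e.
Lerp each channel 10% toward 255:
  R: 121 + 0.1×(255−121) = 121 + 13.4 = 134.4 → 134
  G: 86 + 0.1×(255−86) = 86 + 16.9 = 102.9 → 103
  B: 78 + 0.1×(255−78) = 78 + 17.7 = 95.7 → 96
rgb(134, 103, 96) = #866760.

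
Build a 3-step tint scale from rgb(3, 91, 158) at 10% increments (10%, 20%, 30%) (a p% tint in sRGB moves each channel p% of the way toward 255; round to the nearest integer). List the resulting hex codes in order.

#1C6BA8, #357CB1, #4F8CBB

10%: (3 + 25.2 = 28.2→28, 91 + 16.4 = 107.4→107, 158 + 9.7 = 167.7→168) → #1C6BA8
20%: (3 + 50.4 = 53.4→53, 91 + 32.8 = 123.8→124, 158 + 19.4 = 177.4→177) → #357CB1
30%: (3 + 75.6 = 78.6→79, 91 + 49.2 = 140.2→140, 158 + 29.1 = 187.1→187) → #4F8CBB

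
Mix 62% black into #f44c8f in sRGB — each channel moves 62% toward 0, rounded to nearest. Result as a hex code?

#f44c8f is rgb(244, 76, 143).
A 62% shade moves each channel 62% toward 0:
  R: 244 + 0.62×(0−244) = 244 − 151.28 = 92.72 → 93
  G: 76 − 47.12 = 28.88 → 29
  B: 143 − 88.66 = 54.34 → 54
rgb(93, 29, 54) = #5d1d36.

#5d1d36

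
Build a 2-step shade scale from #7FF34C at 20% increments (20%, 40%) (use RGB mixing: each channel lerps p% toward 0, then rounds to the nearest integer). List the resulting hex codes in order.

#66C23D, #4C922E

#7FF34C is rgb(127, 243, 76).
20%: (127 − 25.4 = 101.6→102, 243 − 48.6 = 194.4→194, 76 − 15.2 = 60.8→61) → #66C23D
40%: (127 − 50.8 = 76.2→76, 243 − 97.2 = 145.8→146, 76 − 30.4 = 45.6→46) → #4C922E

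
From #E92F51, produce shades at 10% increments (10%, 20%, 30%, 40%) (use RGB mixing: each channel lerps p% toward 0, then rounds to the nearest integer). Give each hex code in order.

#D22A49, #BA2641, #A32139, #8C1C31

#E92F51 is rgb(233, 47, 81).
10%: (233 − 23.3 = 209.7→210, 47 − 4.7 = 42.3→42, 81 − 8.1 = 72.9→73) → #D22A49
20%: (233 − 46.6 = 186.4→186, 47 − 9.4 = 37.6→38, 81 − 16.2 = 64.8→65) → #BA2641
30%: (233 − 69.9 = 163.1→163, 47 − 14.1 = 32.9→33, 81 − 24.3 = 56.7→57) → #A32139
40%: (233 − 93.2 = 139.8→140, 47 − 18.8 = 28.2→28, 81 − 32.4 = 48.6→49) → #8C1C31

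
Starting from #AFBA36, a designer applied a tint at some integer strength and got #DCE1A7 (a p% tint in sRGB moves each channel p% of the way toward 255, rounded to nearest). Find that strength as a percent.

#AFBA36 is rgb(175, 186, 54); #DCE1A7 is rgb(220, 225, 167).
On the B channel (widest range): 167 ≈ 54 + (p/100)(255 − 54), so p ≈ 100×(167 − 54)/(255 − 54) = 11300/201 = 56.22.
p = 56 reproduces all three channels after rounding.

56%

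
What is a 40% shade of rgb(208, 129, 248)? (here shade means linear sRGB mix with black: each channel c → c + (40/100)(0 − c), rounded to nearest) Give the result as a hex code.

#7D4D95

A 40% shade moves each channel 40% toward 0:
  R: 208 + 0.4×(0−208) = 208 − 83.2 = 124.8 → 125
  G: 129 − 51.6 = 77.4 → 77
  B: 248 − 99.2 = 148.8 → 149
rgb(125, 77, 149) = #7D4D95.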